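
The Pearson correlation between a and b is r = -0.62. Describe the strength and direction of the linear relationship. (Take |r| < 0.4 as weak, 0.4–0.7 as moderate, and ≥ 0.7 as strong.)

r = -0.62 < 0 so the relationship is negative.
|r| = 0.62, which falls in the moderate range.

moderate negative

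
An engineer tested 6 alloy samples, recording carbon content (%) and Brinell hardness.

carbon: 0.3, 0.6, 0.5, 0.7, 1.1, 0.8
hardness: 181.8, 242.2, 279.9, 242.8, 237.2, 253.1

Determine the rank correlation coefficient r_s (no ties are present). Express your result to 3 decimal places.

0.086

Rank carbon: 1, 3, 2, 4, 6, 5
Rank hardness: 1, 3, 6, 4, 2, 5
d = rank(carbon) − rank(hardness): 0, 0, -4, 0, 4, 0; Σd² = 32
ρ = 1 − 6Σd² / [n(n²−1)] = 1 − 6×32 / (6×35) = 1 − 192/210 ≈ 0.086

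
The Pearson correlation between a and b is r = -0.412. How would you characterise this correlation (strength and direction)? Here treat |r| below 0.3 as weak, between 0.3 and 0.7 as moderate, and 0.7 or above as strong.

moderate negative

r = -0.412 < 0 so the relationship is negative.
|r| = 0.412, which falls in the moderate range.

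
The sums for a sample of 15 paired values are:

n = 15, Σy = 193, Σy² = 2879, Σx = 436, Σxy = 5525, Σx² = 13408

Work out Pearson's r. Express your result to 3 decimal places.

r = (nΣxy − ΣxΣy) / √[(nΣx² − (Σx)²)(nΣy² − (Σy)²)]
Numerator: 15×5525 − 436×193 = -1273
Denominator: √[(201120 − 190096)(43185 − 37249)] = √[11024 × 5936] = 8089.4044
r = -1273 / 8089.4044 ≈ -0.157

-0.157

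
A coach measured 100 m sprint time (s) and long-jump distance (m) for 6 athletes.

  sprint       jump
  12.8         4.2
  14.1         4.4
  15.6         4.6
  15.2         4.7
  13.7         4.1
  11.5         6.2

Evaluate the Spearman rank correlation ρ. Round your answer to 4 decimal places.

Rank sprint: 2, 4, 6, 5, 3, 1
Rank jump: 2, 3, 4, 5, 1, 6
d = rank(sprint) − rank(jump): 0, 1, 2, 0, 2, -5; Σd² = 34
ρ = 1 − 6Σd² / [n(n²−1)] = 1 − 6×34 / (6×35) = 1 − 204/210 ≈ 0.0286

0.0286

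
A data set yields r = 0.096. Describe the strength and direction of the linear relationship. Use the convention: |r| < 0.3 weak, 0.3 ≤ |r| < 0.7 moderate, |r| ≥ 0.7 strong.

r = 0.096 > 0 so the relationship is positive.
|r| = 0.096, which falls in the weak range.

weak positive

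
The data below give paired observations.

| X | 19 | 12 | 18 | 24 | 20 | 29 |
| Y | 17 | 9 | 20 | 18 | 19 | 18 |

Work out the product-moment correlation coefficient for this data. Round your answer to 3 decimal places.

n = 6, ΣX = 122, ΣY = 101, ΣX² = 2646, ΣY² = 1779, ΣXY = 2125
nΣXY − ΣXΣY = 12750 − 12322 = 428
nΣX² − (ΣX)² = 15876 − 14884 = 992; nΣY² − (ΣY)² = 10674 − 10201 = 473
r = 428 / √(992 × 473) = 428 / 684.9934 ≈ 0.625

0.625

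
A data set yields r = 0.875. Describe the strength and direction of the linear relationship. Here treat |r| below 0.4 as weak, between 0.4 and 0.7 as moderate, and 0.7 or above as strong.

r = 0.875 > 0 so the relationship is positive.
|r| = 0.875, which falls in the strong range.

strong positive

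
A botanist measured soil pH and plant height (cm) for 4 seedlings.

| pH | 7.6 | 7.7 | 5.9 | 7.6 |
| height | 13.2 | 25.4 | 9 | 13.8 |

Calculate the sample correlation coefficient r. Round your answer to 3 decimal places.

n = 4, Σx = 28.8, Σy = 61.4, Σx² = 209.62, Σy² = 1090.84, Σxy = 453.88
nΣxy − ΣxΣy = 1815.52 − 1768.32 = 47.2
nΣx² − (Σx)² = 838.48 − 829.44 = 9.04; nΣy² − (Σy)² = 4363.36 − 3769.96 = 593.4
r = 47.2 / √(9.04 × 593.4) = 47.2 / 73.2416 ≈ 0.644

0.644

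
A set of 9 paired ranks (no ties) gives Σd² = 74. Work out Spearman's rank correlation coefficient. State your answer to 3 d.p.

ρ = 1 − 6Σd² / [n(n²−1)] = 1 − 6×74 / (9×80)
  = 1 − 444/720 = 1 − 0.6167 ≈ 0.383

0.383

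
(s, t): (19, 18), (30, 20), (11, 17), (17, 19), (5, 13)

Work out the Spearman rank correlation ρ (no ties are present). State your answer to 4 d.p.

0.9000

Rank s: 4, 5, 2, 3, 1
Rank t: 3, 5, 2, 4, 1
d = rank(s) − rank(t): 1, 0, 0, -1, 0; Σd² = 2
ρ = 1 − 6Σd² / [n(n²−1)] = 1 − 6×2 / (5×24) = 1 − 12/120 ≈ 0.9000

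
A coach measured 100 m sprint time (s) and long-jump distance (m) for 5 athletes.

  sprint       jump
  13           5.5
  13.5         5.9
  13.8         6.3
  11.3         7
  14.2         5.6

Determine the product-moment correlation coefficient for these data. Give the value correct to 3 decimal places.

n = 5, Σx = 65.8, Σy = 30.3, Σx² = 871.02, Σy² = 185.11, Σxy = 396.71
nΣxy − ΣxΣy = 1983.55 − 1993.74 = -10.19
nΣx² − (Σx)² = 4355.1 − 4329.64 = 25.46; nΣy² − (Σy)² = 925.55 − 918.09 = 7.46
r = -10.19 / √(25.46 × 7.46) = -10.19 / 13.7816 ≈ -0.739

-0.739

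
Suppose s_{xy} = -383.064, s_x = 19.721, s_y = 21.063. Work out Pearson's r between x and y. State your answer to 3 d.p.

r = Cov(x,y) / (s_x · s_y) = -383.064 / (19.721 × 21.063)
  = -383.064 / 415.3834 ≈ -0.922

-0.922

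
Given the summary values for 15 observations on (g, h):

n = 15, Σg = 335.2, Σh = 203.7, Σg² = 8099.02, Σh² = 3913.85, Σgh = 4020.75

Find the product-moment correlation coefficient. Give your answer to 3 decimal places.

-0.636

r = (nΣgh − ΣgΣh) / √[(nΣg² − (Σg)²)(nΣh² − (Σh)²)]
Numerator: 15×4020.75 − 335.2×203.7 = -7968.99
Denominator: √[(121485.3 − 112359.04)(58707.75 − 41493.69)] = √[9126.26 × 17214.06] = 12533.9534
r = -7968.99 / 12533.9534 ≈ -0.636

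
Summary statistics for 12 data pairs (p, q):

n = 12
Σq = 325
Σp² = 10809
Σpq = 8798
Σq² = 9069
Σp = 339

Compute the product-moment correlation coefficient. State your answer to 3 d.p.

-0.668

r = (nΣpq − ΣpΣq) / √[(nΣp² − (Σp)²)(nΣq² − (Σq)²)]
Numerator: 12×8798 − 339×325 = -4599
Denominator: √[(129708 − 114921)(108828 − 105625)] = √[14787 × 3203] = 6882.0608
r = -4599 / 6882.0608 ≈ -0.668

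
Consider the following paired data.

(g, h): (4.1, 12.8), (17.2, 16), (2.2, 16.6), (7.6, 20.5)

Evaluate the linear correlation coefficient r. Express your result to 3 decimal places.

n = 4, Σg = 31.1, Σh = 65.9, Σg² = 375.25, Σh² = 1115.65, Σgh = 520
nΣgh − ΣgΣh = 2080 − 2049.49 = 30.51
nΣg² − (Σg)² = 1501 − 967.21 = 533.79; nΣh² − (Σh)² = 4462.6 − 4342.81 = 119.79
r = 30.51 / √(533.79 × 119.79) = 30.51 / 252.8689 ≈ 0.121

0.121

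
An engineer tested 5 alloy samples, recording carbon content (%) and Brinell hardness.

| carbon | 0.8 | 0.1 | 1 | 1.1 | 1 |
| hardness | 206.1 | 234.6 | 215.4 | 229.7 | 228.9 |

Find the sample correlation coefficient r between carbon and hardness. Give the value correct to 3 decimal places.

-0.336

n = 5, Σx = 4, Σy = 1114.7, Σx² = 3.86, Σy² = 249068.83, Σxy = 885.31
nΣxy − ΣxΣy = 4426.55 − 4458.8 = -32.25
nΣx² − (Σx)² = 19.3 − 16 = 3.3; nΣy² − (Σy)² = 1245344.15 − 1242556.09 = 2788.06
r = -32.25 / √(3.3 × 2788.06) = -32.25 / 95.9197 ≈ -0.336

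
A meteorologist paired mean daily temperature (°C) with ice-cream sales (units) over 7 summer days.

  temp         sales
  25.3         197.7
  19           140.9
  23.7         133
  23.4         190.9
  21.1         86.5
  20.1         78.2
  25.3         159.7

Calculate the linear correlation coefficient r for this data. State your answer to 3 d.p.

0.674

n = 7, Σx = 157.9, Σy = 986.9, Σx² = 3599.65, Σy² = 152171.49, Σxy = 22735.45
nΣxy − ΣxΣy = 159148.15 − 155831.51 = 3316.64
nΣx² − (Σx)² = 25197.55 − 24932.41 = 265.14; nΣy² − (Σy)² = 1065200.43 − 973971.61 = 91228.82
r = 3316.64 / √(265.14 × 91228.82) = 3316.64 / 4918.1713 ≈ 0.674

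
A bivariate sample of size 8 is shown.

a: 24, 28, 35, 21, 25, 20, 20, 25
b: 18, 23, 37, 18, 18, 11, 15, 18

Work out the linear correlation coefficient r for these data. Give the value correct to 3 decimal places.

n = 8, Σa = 198, Σb = 158, Σa² = 5076, Σb² = 3540, Σab = 4169
nΣab − ΣaΣb = 33352 − 31284 = 2068
nΣa² − (Σa)² = 40608 − 39204 = 1404; nΣb² − (Σb)² = 28320 − 24964 = 3356
r = 2068 / √(1404 × 3356) = 2068 / 2170.6736 ≈ 0.953

0.953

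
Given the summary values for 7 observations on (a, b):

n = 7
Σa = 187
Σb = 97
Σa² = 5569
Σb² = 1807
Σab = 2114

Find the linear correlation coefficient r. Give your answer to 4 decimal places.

-0.9264

r = (nΣab − ΣaΣb) / √[(nΣa² − (Σa)²)(nΣb² − (Σb)²)]
Numerator: 7×2114 − 187×97 = -3341
Denominator: √[(38983 − 34969)(12649 − 9409)] = √[4014 × 3240] = 3606.2945
r = -3341 / 3606.2945 ≈ -0.9264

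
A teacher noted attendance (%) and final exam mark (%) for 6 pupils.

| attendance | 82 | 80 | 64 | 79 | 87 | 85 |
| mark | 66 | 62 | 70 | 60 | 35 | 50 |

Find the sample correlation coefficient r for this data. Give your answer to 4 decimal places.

n = 6, Σx = 477, Σy = 343, Σx² = 38255, Σy² = 20425, Σxy = 26887
nΣxy − ΣxΣy = 161322 − 163611 = -2289
nΣx² − (Σx)² = 229530 − 227529 = 2001; nΣy² − (Σy)² = 122550 − 117649 = 4901
r = -2289 / √(2001 × 4901) = -2289 / 3131.5972 ≈ -0.7309

-0.7309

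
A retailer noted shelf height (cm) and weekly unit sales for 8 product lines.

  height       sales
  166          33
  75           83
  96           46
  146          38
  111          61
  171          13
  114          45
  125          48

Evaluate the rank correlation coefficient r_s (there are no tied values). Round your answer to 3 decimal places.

Rank height: 7, 1, 2, 6, 3, 8, 4, 5
Rank sales: 2, 8, 5, 3, 7, 1, 4, 6
d = rank(height) − rank(sales): 5, -7, -3, 3, -4, 7, 0, -1; Σd² = 158
ρ = 1 − 6Σd² / [n(n²−1)] = 1 − 6×158 / (8×63) = 1 − 948/504 ≈ -0.881

-0.881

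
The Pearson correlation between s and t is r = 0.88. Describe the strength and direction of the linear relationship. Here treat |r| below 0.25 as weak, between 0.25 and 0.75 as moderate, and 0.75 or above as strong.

strong positive

r = 0.88 > 0 so the relationship is positive.
|r| = 0.88, which falls in the strong range.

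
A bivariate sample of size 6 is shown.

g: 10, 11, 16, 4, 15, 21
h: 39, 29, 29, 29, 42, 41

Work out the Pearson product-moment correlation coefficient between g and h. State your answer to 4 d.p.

n = 6, Σg = 77, Σh = 209, Σg² = 1159, Σh² = 7489, Σgh = 2780
nΣgh − ΣgΣh = 16680 − 16093 = 587
nΣg² − (Σg)² = 6954 − 5929 = 1025; nΣh² − (Σh)² = 44934 − 43681 = 1253
r = 587 / √(1025 × 1253) = 587 / 1133.2806 ≈ 0.5180

0.5180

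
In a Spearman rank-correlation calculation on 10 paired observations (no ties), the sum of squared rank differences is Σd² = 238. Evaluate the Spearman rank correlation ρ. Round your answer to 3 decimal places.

ρ = 1 − 6Σd² / [n(n²−1)] = 1 − 6×238 / (10×99)
  = 1 − 1428/990 = 1 − 1.4424 ≈ -0.442

-0.442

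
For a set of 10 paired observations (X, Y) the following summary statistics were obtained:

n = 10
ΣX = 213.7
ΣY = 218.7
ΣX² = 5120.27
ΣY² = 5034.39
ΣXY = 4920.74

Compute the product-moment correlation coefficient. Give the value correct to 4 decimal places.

0.6624

r = (nΣXY − ΣXΣY) / √[(nΣX² − (ΣX)²)(nΣY² − (ΣY)²)]
Numerator: 10×4920.74 − 213.7×218.7 = 2471.21
Denominator: √[(51202.7 − 45667.69)(50343.9 − 47829.69)] = √[5535.01 × 2514.21] = 3730.4393
r = 2471.21 / 3730.4393 ≈ 0.6624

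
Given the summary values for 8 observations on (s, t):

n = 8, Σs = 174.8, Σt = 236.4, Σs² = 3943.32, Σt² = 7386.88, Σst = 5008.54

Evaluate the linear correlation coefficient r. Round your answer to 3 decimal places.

r = (nΣst − ΣsΣt) / √[(nΣs² − (Σs)²)(nΣt² − (Σt)²)]
Numerator: 8×5008.54 − 174.8×236.4 = -1254.4
Denominator: √[(31546.56 − 30555.04)(59095.04 − 55884.96)] = √[991.52 × 3210.08] = 1784.0568
r = -1254.4 / 1784.0568 ≈ -0.703

-0.703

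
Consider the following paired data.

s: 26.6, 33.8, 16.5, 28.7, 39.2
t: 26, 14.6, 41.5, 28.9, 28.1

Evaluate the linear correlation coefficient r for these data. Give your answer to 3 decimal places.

n = 5, Σs = 144.8, Σt = 139.1, Σs² = 4482.58, Σt² = 4236.23, Σst = 3800.78
nΣst − ΣsΣt = 19003.9 − 20141.68 = -1137.78
nΣs² − (Σs)² = 22412.9 − 20967.04 = 1445.86; nΣt² − (Σt)² = 21181.15 − 19348.81 = 1832.34
r = -1137.78 / √(1445.86 × 1832.34) = -1137.78 / 1627.6692 ≈ -0.699

-0.699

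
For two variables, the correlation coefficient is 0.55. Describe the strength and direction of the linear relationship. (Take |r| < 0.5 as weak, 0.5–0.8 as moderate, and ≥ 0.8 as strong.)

moderate positive

r = 0.55 > 0 so the relationship is positive.
|r| = 0.55, which falls in the moderate range.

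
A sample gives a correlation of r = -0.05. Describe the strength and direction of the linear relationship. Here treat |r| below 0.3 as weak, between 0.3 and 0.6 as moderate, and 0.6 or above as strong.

r = -0.05 < 0 so the relationship is negative.
|r| = 0.05, which falls in the weak range.

weak negative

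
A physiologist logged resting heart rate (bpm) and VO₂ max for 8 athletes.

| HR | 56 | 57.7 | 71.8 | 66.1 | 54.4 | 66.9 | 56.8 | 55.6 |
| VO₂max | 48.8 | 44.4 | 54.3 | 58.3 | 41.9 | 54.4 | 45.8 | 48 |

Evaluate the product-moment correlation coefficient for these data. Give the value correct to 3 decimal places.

0.842

n = 8, Σx = 485.3, Σy = 395.9, Σx² = 29742.31, Σy² = 19816.79, Σxy = 24236.01
nΣxy − ΣxΣy = 193888.08 − 192130.27 = 1757.81
nΣx² − (Σx)² = 237938.48 − 235516.09 = 2422.39; nΣy² − (Σy)² = 158534.32 − 156736.81 = 1797.51
r = 1757.81 / √(2422.39 × 1797.51) = 1757.81 / 2086.6888 ≈ 0.842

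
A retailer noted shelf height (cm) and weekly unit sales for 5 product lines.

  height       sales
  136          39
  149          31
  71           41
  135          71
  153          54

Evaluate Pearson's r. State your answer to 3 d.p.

0.136

n = 5, Σx = 644, Σy = 236, Σx² = 87372, Σy² = 12120, Σxy = 30681
nΣxy − ΣxΣy = 153405 − 151984 = 1421
nΣx² − (Σx)² = 436860 − 414736 = 22124; nΣy² − (Σy)² = 60600 − 55696 = 4904
r = 1421 / √(22124 × 4904) = 1421 / 10416.1459 ≈ 0.136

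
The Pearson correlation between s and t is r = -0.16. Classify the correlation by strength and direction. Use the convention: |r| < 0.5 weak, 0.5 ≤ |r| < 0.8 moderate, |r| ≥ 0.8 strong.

weak negative

r = -0.16 < 0 so the relationship is negative.
|r| = 0.16, which falls in the weak range.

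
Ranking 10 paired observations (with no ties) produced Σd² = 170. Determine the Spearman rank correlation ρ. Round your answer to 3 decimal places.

ρ = 1 − 6Σd² / [n(n²−1)] = 1 − 6×170 / (10×99)
  = 1 − 1020/990 = 1 − 1.0303 ≈ -0.030

-0.030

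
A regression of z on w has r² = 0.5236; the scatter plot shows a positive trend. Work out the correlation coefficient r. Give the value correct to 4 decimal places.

|r| = √0.5236 = 0.7236
The association is positive, so r = 0.7236.

0.7236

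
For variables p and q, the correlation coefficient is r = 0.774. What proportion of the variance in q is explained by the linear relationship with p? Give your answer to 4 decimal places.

0.5991

r² = (0.774)² = 0.5991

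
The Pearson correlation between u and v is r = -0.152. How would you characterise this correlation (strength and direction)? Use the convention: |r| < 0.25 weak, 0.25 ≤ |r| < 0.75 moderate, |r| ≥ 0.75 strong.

r = -0.152 < 0 so the relationship is negative.
|r| = 0.152, which falls in the weak range.

weak negative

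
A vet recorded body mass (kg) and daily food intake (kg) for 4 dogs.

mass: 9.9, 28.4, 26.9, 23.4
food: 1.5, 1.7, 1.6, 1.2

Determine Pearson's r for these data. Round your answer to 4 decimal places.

n = 4, Σx = 88.6, Σy = 6, Σx² = 2175.74, Σy² = 9.14, Σxy = 134.25
nΣxy − ΣxΣy = 537 − 531.6 = 5.4
nΣx² − (Σx)² = 8702.96 − 7849.96 = 853; nΣy² − (Σy)² = 36.56 − 36 = 0.56
r = 5.4 / √(853 × 0.56) = 5.4 / 21.8559 ≈ 0.2471

0.2471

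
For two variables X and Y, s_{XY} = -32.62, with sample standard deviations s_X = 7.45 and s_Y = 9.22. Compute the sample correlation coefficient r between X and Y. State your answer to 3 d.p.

-0.475

r = Cov(X,Y) / (s_X · s_Y) = -32.62 / (7.45 × 9.22)
  = -32.62 / 68.6890 ≈ -0.475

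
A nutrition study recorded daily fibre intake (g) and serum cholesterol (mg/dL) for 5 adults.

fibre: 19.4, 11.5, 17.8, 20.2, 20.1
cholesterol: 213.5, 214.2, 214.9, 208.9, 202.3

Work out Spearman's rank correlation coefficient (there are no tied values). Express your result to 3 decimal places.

Rank fibre: 3, 1, 2, 5, 4
Rank cholesterol: 3, 4, 5, 2, 1
d = rank(fibre) − rank(cholesterol): 0, -3, -3, 3, 3; Σd² = 36
ρ = 1 − 6Σd² / [n(n²−1)] = 1 − 6×36 / (5×24) = 1 − 216/120 ≈ -0.800

-0.800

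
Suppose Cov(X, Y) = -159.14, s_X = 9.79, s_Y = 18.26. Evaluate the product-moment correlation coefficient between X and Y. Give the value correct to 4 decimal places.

-0.8902

r = Cov(X,Y) / (s_X · s_Y) = -159.14 / (9.79 × 18.26)
  = -159.14 / 178.7654 ≈ -0.8902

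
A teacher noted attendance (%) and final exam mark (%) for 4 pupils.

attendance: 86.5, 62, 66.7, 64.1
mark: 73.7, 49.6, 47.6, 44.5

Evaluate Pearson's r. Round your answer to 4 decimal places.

n = 4, Σx = 279.3, Σy = 215.4, Σx² = 19883.95, Σy² = 12137.86, Σxy = 15477.62
nΣxy − ΣxΣy = 61910.48 − 60161.22 = 1749.26
nΣx² − (Σx)² = 79535.8 − 78008.49 = 1527.31; nΣy² − (Σy)² = 48551.44 − 46397.16 = 2154.28
r = 1749.26 / √(1527.31 × 2154.28) = 1749.26 / 1813.9056 ≈ 0.9644

0.9644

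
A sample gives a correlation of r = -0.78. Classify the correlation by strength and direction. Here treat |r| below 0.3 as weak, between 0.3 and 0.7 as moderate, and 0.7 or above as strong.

r = -0.78 < 0 so the relationship is negative.
|r| = 0.78, which falls in the strong range.

strong negative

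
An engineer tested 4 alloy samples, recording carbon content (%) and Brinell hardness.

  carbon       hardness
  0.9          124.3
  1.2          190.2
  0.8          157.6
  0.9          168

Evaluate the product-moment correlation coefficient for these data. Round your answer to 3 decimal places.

0.652

n = 4, Σx = 3.8, Σy = 640.1, Σx² = 3.7, Σy² = 104688.29, Σxy = 617.39
nΣxy − ΣxΣy = 2469.56 − 2432.38 = 37.18
nΣx² − (Σx)² = 14.8 − 14.44 = 0.36; nΣy² − (Σy)² = 418753.16 − 409728.01 = 9025.15
r = 37.18 / √(0.36 × 9025.15) = 37.18 / 57.0005 ≈ 0.652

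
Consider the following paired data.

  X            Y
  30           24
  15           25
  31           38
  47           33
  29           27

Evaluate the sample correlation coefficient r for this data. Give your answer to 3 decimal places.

0.512

n = 5, ΣX = 152, ΣY = 147, ΣX² = 5136, ΣY² = 4463, ΣXY = 4607
nΣXY − ΣXΣY = 23035 − 22344 = 691
nΣX² − (ΣX)² = 25680 − 23104 = 2576; nΣY² − (ΣY)² = 22315 − 21609 = 706
r = 691 / √(2576 × 706) = 691 / 1348.5755 ≈ 0.512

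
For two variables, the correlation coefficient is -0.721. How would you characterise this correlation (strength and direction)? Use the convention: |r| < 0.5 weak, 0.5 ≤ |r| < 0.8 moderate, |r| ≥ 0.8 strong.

r = -0.721 < 0 so the relationship is negative.
|r| = 0.721, which falls in the moderate range.

moderate negative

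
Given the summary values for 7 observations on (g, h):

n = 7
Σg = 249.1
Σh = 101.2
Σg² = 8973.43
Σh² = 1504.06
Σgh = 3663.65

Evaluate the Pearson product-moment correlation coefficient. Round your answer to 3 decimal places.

r = (nΣgh − ΣgΣh) / √[(nΣg² − (Σg)²)(nΣh² − (Σh)²)]
Numerator: 7×3663.65 − 249.1×101.2 = 436.63
Denominator: √[(62814.01 − 62050.81)(10528.42 − 10241.44)] = √[763.2 × 286.98] = 467.9991
r = 436.63 / 467.9991 ≈ 0.933

0.933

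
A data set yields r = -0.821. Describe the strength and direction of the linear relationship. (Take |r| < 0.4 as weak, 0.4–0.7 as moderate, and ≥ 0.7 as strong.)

r = -0.821 < 0 so the relationship is negative.
|r| = 0.821, which falls in the strong range.

strong negative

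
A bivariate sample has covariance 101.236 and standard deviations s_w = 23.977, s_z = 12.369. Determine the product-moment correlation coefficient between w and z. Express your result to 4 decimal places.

0.3414

r = Cov(w,z) / (s_w · s_z) = 101.236 / (23.977 × 12.369)
  = 101.236 / 296.5715 ≈ 0.3414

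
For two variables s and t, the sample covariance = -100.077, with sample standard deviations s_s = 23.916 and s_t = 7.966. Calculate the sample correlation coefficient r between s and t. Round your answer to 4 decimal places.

-0.5253

r = Cov(s,t) / (s_s · s_t) = -100.077 / (23.916 × 7.966)
  = -100.077 / 190.5149 ≈ -0.5253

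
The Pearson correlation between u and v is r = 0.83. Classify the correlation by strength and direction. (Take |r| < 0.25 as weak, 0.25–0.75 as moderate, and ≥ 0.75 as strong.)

strong positive

r = 0.83 > 0 so the relationship is positive.
|r| = 0.83, which falls in the strong range.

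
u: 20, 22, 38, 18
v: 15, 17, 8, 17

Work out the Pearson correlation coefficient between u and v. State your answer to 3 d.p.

-0.960

n = 4, Σu = 98, Σv = 57, Σu² = 2652, Σv² = 867, Σuv = 1284
nΣuv − ΣuΣv = 5136 − 5586 = -450
nΣu² − (Σu)² = 10608 − 9604 = 1004; nΣv² − (Σv)² = 3468 − 3249 = 219
r = -450 / √(1004 × 219) = -450 / 468.9094 ≈ -0.960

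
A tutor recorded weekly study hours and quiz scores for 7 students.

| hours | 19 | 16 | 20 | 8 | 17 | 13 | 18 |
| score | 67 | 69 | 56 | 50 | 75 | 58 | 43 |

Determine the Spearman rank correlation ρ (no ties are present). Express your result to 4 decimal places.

Rank hours: 6, 3, 7, 1, 4, 2, 5
Rank score: 5, 6, 3, 2, 7, 4, 1
d = rank(hours) − rank(score): 1, -3, 4, -1, -3, -2, 4; Σd² = 56
ρ = 1 − 6Σd² / [n(n²−1)] = 1 − 6×56 / (7×48) = 1 − 336/336 ≈ 0.0000

0.0000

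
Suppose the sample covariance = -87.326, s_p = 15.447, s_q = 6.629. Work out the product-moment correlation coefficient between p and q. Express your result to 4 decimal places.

r = Cov(p,q) / (s_p · s_q) = -87.326 / (15.447 × 6.629)
  = -87.326 / 102.3982 ≈ -0.8528

-0.8528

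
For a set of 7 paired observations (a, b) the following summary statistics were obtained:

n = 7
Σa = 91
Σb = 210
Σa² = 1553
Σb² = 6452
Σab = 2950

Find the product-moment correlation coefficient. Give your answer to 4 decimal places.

r = (nΣab − ΣaΣb) / √[(nΣa² − (Σa)²)(nΣb² − (Σb)²)]
Numerator: 7×2950 − 91×210 = 1540
Denominator: √[(10871 − 8281)(45164 − 44100)] = √[2590 × 1064] = 1660.0482
r = 1540 / 1660.0482 ≈ 0.9277

0.9277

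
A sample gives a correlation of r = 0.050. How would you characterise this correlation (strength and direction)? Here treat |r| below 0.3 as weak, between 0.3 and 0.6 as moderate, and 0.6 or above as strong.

weak positive

r = 0.050 > 0 so the relationship is positive.
|r| = 0.050, which falls in the weak range.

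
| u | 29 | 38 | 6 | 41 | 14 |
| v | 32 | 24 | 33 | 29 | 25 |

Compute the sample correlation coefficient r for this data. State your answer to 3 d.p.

n = 5, Σu = 128, Σv = 143, Σu² = 4198, Σv² = 4155, Σuv = 3577
nΣuv − ΣuΣv = 17885 − 18304 = -419
nΣu² − (Σu)² = 20990 − 16384 = 4606; nΣv² − (Σv)² = 20775 − 20449 = 326
r = -419 / √(4606 × 326) = -419 / 1225.3799 ≈ -0.342

-0.342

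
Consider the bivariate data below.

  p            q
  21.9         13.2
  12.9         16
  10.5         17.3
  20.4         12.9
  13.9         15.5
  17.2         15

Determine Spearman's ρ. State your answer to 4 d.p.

-0.9429

Rank p: 6, 2, 1, 5, 3, 4
Rank q: 2, 5, 6, 1, 4, 3
d = rank(p) − rank(q): 4, -3, -5, 4, -1, 1; Σd² = 68
ρ = 1 − 6Σd² / [n(n²−1)] = 1 − 6×68 / (6×35) = 1 − 408/210 ≈ -0.9429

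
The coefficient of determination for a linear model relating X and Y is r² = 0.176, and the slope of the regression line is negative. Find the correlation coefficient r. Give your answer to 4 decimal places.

|r| = √0.176 = 0.4195
The association is negative, so r = −0.4195.

-0.4195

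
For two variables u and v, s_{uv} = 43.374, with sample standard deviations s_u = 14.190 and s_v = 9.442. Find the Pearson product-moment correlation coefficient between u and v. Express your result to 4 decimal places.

r = Cov(u,v) / (s_u · s_v) = 43.374 / (14.190 × 9.442)
  = 43.374 / 133.9820 ≈ 0.3237

0.3237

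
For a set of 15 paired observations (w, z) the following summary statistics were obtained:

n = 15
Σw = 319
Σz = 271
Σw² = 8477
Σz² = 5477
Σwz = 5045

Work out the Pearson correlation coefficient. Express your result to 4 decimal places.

-0.7243

r = (nΣwz − ΣwΣz) / √[(nΣw² − (Σw)²)(nΣz² − (Σz)²)]
Numerator: 15×5045 − 319×271 = -10774
Denominator: √[(127155 − 101761)(82155 − 73441)] = √[25394 × 8714] = 14875.5946
r = -10774 / 14875.5946 ≈ -0.7243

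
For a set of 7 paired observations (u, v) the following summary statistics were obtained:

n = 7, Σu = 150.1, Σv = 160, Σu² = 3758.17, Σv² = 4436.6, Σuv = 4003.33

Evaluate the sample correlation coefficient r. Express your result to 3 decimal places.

r = (nΣuv − ΣuΣv) / √[(nΣu² − (Σu)²)(nΣv² − (Σv)²)]
Numerator: 7×4003.33 − 150.1×160 = 4007.31
Denominator: √[(26307.19 − 22530.01)(31056.2 − 25600)] = √[3777.18 × 5456.2] = 4539.7191
r = 4007.31 / 4539.7191 ≈ 0.883

0.883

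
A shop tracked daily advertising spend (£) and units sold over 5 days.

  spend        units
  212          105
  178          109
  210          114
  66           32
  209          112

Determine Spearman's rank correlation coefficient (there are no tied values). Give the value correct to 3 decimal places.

0.400

Rank spend: 5, 2, 4, 1, 3
Rank units: 2, 3, 5, 1, 4
d = rank(spend) − rank(units): 3, -1, -1, 0, -1; Σd² = 12
ρ = 1 − 6Σd² / [n(n²−1)] = 1 − 6×12 / (5×24) = 1 − 72/120 ≈ 0.400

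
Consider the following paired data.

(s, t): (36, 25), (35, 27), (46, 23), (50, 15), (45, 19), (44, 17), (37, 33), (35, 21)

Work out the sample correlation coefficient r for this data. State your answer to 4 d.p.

n = 8, Σs = 328, Σt = 180, Σs² = 13692, Σt² = 4288, Σst = 7212
nΣst − ΣsΣt = 57696 − 59040 = -1344
nΣs² − (Σs)² = 109536 − 107584 = 1952; nΣt² − (Σt)² = 34304 − 32400 = 1904
r = -1344 / √(1952 × 1904) = -1344 / 1927.8506 ≈ -0.6971

-0.6971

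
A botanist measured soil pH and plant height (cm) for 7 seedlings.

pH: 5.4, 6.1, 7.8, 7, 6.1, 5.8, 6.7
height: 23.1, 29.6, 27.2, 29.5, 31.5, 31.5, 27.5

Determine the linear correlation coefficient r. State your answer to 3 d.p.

0.059

n = 7, Σx = 44.9, Σy = 199.9, Σx² = 291.95, Σy² = 5760.61, Σxy = 1283.06
nΣxy − ΣxΣy = 8981.42 − 8975.51 = 5.91
nΣx² − (Σx)² = 2043.65 − 2016.01 = 27.64; nΣy² − (Σy)² = 40324.27 − 39960.01 = 364.26
r = 5.91 / √(27.64 × 364.26) = 5.91 / 100.3402 ≈ 0.059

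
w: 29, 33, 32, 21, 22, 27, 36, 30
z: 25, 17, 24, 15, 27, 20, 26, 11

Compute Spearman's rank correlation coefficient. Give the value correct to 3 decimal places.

0.095

Rank w: 4, 7, 6, 1, 2, 3, 8, 5
Rank z: 6, 3, 5, 2, 8, 4, 7, 1
d = rank(w) − rank(z): -2, 4, 1, -1, -6, -1, 1, 4; Σd² = 76
ρ = 1 − 6Σd² / [n(n²−1)] = 1 − 6×76 / (8×63) = 1 − 456/504 ≈ 0.095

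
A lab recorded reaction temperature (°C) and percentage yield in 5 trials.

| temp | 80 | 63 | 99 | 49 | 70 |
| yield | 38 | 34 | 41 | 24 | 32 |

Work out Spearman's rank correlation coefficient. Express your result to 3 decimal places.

Rank temp: 4, 2, 5, 1, 3
Rank yield: 4, 3, 5, 1, 2
d = rank(temp) − rank(yield): 0, -1, 0, 0, 1; Σd² = 2
ρ = 1 − 6Σd² / [n(n²−1)] = 1 − 6×2 / (5×24) = 1 − 12/120 ≈ 0.900

0.900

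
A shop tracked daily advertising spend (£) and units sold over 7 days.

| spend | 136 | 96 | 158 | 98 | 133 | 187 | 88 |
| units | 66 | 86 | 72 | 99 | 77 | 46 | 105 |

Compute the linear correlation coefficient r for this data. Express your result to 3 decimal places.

-0.937

n = 7, Σx = 896, Σy = 551, Σx² = 122682, Σy² = 45807, Σxy = 66393
nΣxy − ΣxΣy = 464751 − 493696 = -28945
nΣx² − (Σx)² = 858774 − 802816 = 55958; nΣy² − (Σy)² = 320649 − 303601 = 17048
r = -28945 / √(55958 × 17048) = -28945 / 30886.4369 ≈ -0.937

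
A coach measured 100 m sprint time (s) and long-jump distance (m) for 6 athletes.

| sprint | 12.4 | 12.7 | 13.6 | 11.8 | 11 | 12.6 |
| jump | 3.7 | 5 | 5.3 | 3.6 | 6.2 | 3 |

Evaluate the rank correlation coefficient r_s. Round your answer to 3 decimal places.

-0.029

Rank sprint: 3, 5, 6, 2, 1, 4
Rank jump: 3, 4, 5, 2, 6, 1
d = rank(sprint) − rank(jump): 0, 1, 1, 0, -5, 3; Σd² = 36
ρ = 1 − 6Σd² / [n(n²−1)] = 1 − 6×36 / (6×35) = 1 − 216/210 ≈ -0.029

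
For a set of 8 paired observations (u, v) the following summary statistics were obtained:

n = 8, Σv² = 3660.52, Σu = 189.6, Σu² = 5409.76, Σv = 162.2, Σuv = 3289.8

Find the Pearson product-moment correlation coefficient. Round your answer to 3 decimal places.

-0.950

r = (nΣuv − ΣuΣv) / √[(nΣu² − (Σu)²)(nΣv² − (Σv)²)]
Numerator: 8×3289.8 − 189.6×162.2 = -4434.72
Denominator: √[(43278.08 − 35948.16)(29284.16 − 26308.84)] = √[7329.92 × 2975.32] = 4669.9955
r = -4434.72 / 4669.9955 ≈ -0.950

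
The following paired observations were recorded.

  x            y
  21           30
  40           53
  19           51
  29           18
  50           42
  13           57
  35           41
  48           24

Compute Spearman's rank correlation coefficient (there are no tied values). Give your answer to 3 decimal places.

Rank x: 3, 6, 2, 4, 8, 1, 5, 7
Rank y: 3, 7, 6, 1, 5, 8, 4, 2
d = rank(x) − rank(y): 0, -1, -4, 3, 3, -7, 1, 5; Σd² = 110
ρ = 1 − 6Σd² / [n(n²−1)] = 1 − 6×110 / (8×63) = 1 − 660/504 ≈ -0.310

-0.310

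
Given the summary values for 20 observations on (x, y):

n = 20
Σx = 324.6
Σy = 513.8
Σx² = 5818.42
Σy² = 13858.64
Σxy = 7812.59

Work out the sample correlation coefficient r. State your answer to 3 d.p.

r = (nΣxy − ΣxΣy) / √[(nΣx² − (Σx)²)(nΣy² − (Σy)²)]
Numerator: 20×7812.59 − 324.6×513.8 = -10527.68
Denominator: √[(116368.4 − 105365.16)(277172.8 − 263990.44)] = √[11003.24 × 13182.36] = 12043.6154
r = -10527.68 / 12043.6154 ≈ -0.874

-0.874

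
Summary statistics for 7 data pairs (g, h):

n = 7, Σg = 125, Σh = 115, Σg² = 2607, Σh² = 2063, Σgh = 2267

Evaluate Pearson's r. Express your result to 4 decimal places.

0.8364

r = (nΣgh − ΣgΣh) / √[(nΣg² − (Σg)²)(nΣh² − (Σh)²)]
Numerator: 7×2267 − 125×115 = 1494
Denominator: √[(18249 − 15625)(14441 − 13225)] = √[2624 × 1216] = 1786.2766
r = 1494 / 1786.2766 ≈ 0.8364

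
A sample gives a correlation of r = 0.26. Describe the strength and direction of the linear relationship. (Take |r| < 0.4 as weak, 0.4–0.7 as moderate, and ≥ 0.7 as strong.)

r = 0.26 > 0 so the relationship is positive.
|r| = 0.26, which falls in the weak range.

weak positive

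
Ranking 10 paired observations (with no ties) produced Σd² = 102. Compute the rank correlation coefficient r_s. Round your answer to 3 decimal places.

0.382

ρ = 1 − 6Σd² / [n(n²−1)] = 1 − 6×102 / (10×99)
  = 1 − 612/990 = 1 − 0.6182 ≈ 0.382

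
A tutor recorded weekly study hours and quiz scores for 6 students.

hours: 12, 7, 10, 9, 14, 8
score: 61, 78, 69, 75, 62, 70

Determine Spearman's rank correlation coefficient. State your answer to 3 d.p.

-0.886

Rank hours: 5, 1, 4, 3, 6, 2
Rank score: 1, 6, 3, 5, 2, 4
d = rank(hours) − rank(score): 4, -5, 1, -2, 4, -2; Σd² = 66
ρ = 1 − 6Σd² / [n(n²−1)] = 1 − 6×66 / (6×35) = 1 − 396/210 ≈ -0.886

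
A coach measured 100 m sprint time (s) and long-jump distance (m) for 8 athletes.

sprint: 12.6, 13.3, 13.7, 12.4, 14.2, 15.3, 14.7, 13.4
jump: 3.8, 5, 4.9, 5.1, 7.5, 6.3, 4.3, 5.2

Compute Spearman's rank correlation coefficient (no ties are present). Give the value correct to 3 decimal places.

Rank sprint: 2, 3, 5, 1, 6, 8, 7, 4
Rank jump: 1, 4, 3, 5, 8, 7, 2, 6
d = rank(sprint) − rank(jump): 1, -1, 2, -4, -2, 1, 5, -2; Σd² = 56
ρ = 1 − 6Σd² / [n(n²−1)] = 1 − 6×56 / (8×63) = 1 − 336/504 ≈ 0.333

0.333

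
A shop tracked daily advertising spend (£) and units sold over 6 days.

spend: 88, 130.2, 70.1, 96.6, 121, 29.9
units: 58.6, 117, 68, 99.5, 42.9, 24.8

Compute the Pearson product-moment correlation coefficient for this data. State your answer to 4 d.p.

0.6381

n = 6, Σx = 535.8, Σy = 410.8, Σx² = 54476.62, Σy² = 34102.66, Σxy = 40701.12
nΣxy − ΣxΣy = 244206.72 − 220106.64 = 24100.08
nΣx² − (Σx)² = 326859.72 − 287081.64 = 39778.08; nΣy² − (Σy)² = 204615.96 − 168756.64 = 35859.32
r = 24100.08 / √(39778.08 × 35859.32) = 24100.08 / 37767.9083 ≈ 0.6381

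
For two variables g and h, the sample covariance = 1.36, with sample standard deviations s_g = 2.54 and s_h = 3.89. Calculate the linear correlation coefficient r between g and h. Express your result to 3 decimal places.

0.138

r = Cov(g,h) / (s_g · s_h) = 1.36 / (2.54 × 3.89)
  = 1.36 / 9.8806 ≈ 0.138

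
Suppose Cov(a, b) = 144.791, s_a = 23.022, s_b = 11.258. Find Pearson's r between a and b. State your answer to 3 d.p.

0.559

r = Cov(a,b) / (s_a · s_b) = 144.791 / (23.022 × 11.258)
  = 144.791 / 259.1817 ≈ 0.559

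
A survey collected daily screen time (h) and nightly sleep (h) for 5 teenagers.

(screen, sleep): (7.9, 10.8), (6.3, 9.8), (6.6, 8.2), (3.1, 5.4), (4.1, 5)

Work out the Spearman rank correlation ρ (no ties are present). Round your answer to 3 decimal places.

0.800

Rank screen: 5, 3, 4, 1, 2
Rank sleep: 5, 4, 3, 2, 1
d = rank(screen) − rank(sleep): 0, -1, 1, -1, 1; Σd² = 4
ρ = 1 − 6Σd² / [n(n²−1)] = 1 − 6×4 / (5×24) = 1 − 24/120 ≈ 0.800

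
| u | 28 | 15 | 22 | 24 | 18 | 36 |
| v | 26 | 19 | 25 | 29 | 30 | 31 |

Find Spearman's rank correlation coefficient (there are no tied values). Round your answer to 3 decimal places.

0.600

Rank u: 5, 1, 3, 4, 2, 6
Rank v: 3, 1, 2, 4, 5, 6
d = rank(u) − rank(v): 2, 0, 1, 0, -3, 0; Σd² = 14
ρ = 1 − 6Σd² / [n(n²−1)] = 1 − 6×14 / (6×35) = 1 − 84/210 ≈ 0.600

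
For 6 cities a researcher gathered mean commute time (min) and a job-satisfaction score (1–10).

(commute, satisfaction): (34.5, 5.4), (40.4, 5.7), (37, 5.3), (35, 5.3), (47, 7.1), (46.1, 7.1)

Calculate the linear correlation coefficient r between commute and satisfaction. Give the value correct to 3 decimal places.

0.963

n = 6, Σx = 240, Σy = 35.9, Σx² = 9750.62, Σy² = 218.65, Σxy = 1459.19
nΣxy − ΣxΣy = 8755.14 − 8616 = 139.14
nΣx² − (Σx)² = 58503.72 − 57600 = 903.72; nΣy² − (Σy)² = 1311.9 − 1288.81 = 23.09
r = 139.14 / √(903.72 × 23.09) = 139.14 / 144.4538 ≈ 0.963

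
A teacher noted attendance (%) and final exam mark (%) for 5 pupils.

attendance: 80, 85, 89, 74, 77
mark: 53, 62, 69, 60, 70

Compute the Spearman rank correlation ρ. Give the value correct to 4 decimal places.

0.2000

Rank attendance: 3, 4, 5, 1, 2
Rank mark: 1, 3, 4, 2, 5
d = rank(attendance) − rank(mark): 2, 1, 1, -1, -3; Σd² = 16
ρ = 1 − 6Σd² / [n(n²−1)] = 1 − 6×16 / (5×24) = 1 − 96/120 ≈ 0.2000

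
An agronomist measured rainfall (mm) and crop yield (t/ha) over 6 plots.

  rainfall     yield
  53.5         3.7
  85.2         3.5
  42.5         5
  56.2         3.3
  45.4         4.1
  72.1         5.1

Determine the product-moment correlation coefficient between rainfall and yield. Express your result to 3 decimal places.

-0.206

n = 6, Σx = 354.9, Σy = 24.7, Σx² = 22345.55, Σy² = 104.65, Σxy = 1447.96
nΣxy − ΣxΣy = 8687.76 − 8766.03 = -78.27
nΣx² − (Σx)² = 134073.3 − 125954.01 = 8119.29; nΣy² − (Σy)² = 627.9 − 610.09 = 17.81
r = -78.27 / √(8119.29 × 17.81) = -78.27 / 380.2691 ≈ -0.206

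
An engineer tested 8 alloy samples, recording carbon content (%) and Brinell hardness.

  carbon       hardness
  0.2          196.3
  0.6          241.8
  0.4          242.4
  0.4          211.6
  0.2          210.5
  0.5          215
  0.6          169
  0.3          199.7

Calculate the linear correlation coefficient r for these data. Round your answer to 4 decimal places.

n = 8, Σx = 3.2, Σy = 1686.3, Σx² = 1.46, Σy² = 359509.59, Σxy = 676.85
nΣxy − ΣxΣy = 5414.8 − 5396.16 = 18.64
nΣx² − (Σx)² = 11.68 − 10.24 = 1.44; nΣy² − (Σy)² = 2876076.72 − 2843607.69 = 32469.03
r = 18.64 / √(1.44 × 32469.03) = 18.64 / 216.2300 ≈ 0.0862

0.0862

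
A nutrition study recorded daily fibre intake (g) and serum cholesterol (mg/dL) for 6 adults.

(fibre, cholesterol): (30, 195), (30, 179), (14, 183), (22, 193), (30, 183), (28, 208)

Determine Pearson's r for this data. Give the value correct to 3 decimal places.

0.161

n = 6, Σx = 154, Σy = 1141, Σx² = 4164, Σy² = 217557, Σxy = 29342
nΣxy − ΣxΣy = 176052 − 175714 = 338
nΣx² − (Σx)² = 24984 − 23716 = 1268; nΣy² − (Σy)² = 1305342 − 1301881 = 3461
r = 338 / √(1268 × 3461) = 338 / 2094.8862 ≈ 0.161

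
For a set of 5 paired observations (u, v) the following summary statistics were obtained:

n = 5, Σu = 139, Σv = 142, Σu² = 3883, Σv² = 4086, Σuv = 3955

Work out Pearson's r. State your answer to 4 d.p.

0.2340

r = (nΣuv − ΣuΣv) / √[(nΣu² − (Σu)²)(nΣv² − (Σv)²)]
Numerator: 5×3955 − 139×142 = 37
Denominator: √[(19415 − 19321)(20430 − 20164)] = √[94 × 266] = 158.1265
r = 37 / 158.1265 ≈ 0.2340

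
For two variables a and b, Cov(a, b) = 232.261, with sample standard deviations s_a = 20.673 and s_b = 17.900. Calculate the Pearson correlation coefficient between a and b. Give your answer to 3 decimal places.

0.628

r = Cov(a,b) / (s_a · s_b) = 232.261 / (20.673 × 17.900)
  = 232.261 / 370.0467 ≈ 0.628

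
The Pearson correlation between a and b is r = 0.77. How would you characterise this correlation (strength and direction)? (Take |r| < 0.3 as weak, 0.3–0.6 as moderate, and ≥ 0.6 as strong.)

r = 0.77 > 0 so the relationship is positive.
|r| = 0.77, which falls in the strong range.

strong positive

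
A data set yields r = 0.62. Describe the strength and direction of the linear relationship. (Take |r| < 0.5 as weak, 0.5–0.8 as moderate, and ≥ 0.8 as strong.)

r = 0.62 > 0 so the relationship is positive.
|r| = 0.62, which falls in the moderate range.

moderate positive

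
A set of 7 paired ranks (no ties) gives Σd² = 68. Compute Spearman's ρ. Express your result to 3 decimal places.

ρ = 1 − 6Σd² / [n(n²−1)] = 1 − 6×68 / (7×48)
  = 1 − 408/336 = 1 − 1.2143 ≈ -0.214

-0.214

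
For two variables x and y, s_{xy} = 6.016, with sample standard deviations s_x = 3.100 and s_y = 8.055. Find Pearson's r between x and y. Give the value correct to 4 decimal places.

r = Cov(x,y) / (s_x · s_y) = 6.016 / (3.100 × 8.055)
  = 6.016 / 24.9705 ≈ 0.2409

0.2409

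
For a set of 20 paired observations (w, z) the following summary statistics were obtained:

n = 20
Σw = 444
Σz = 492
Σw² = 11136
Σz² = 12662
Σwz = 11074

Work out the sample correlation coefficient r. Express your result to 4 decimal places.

0.1793

r = (nΣwz − ΣwΣz) / √[(nΣw² − (Σw)²)(nΣz² − (Σz)²)]
Numerator: 20×11074 − 444×492 = 3032
Denominator: √[(222720 − 197136)(253240 − 242064)] = √[25584 × 11176] = 16909.3697
r = 3032 / 16909.3697 ≈ 0.1793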